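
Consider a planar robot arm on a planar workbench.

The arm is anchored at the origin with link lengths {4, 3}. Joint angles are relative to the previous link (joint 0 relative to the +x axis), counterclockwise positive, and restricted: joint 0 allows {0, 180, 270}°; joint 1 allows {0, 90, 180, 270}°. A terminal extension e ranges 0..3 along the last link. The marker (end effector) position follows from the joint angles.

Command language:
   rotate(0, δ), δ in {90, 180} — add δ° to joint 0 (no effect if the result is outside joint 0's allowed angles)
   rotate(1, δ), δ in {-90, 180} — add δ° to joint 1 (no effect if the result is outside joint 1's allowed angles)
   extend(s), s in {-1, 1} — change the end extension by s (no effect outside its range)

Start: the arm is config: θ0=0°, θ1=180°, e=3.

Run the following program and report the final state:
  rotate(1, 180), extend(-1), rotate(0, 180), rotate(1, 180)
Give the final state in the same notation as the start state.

start: config: θ0=0°, θ1=180°, e=3
[1] after rotate(1, 180): config: θ0=0°, θ1=0°, e=3
[2] after extend(-1): config: θ0=0°, θ1=0°, e=2
[3] after rotate(0, 180): config: θ0=180°, θ1=0°, e=2
[4] after rotate(1, 180): config: θ0=180°, θ1=180°, e=2

config: θ0=180°, θ1=180°, e=2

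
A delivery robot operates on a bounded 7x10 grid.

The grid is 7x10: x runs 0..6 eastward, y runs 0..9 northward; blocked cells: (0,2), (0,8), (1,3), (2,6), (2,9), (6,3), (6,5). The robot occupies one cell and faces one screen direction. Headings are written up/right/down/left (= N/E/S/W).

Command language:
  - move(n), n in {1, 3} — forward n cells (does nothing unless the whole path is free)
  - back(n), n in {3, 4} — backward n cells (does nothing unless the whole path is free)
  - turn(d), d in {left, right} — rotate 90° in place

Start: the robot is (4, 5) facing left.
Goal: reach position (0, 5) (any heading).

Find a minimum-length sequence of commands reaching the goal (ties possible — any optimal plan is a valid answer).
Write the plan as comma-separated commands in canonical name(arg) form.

move(3), move(1)

start: (4, 5) facing left
[1] after move(3): (1, 5) facing left
[2] after move(1): (0, 5) facing left
minimal: 2 command(s), checked below 2.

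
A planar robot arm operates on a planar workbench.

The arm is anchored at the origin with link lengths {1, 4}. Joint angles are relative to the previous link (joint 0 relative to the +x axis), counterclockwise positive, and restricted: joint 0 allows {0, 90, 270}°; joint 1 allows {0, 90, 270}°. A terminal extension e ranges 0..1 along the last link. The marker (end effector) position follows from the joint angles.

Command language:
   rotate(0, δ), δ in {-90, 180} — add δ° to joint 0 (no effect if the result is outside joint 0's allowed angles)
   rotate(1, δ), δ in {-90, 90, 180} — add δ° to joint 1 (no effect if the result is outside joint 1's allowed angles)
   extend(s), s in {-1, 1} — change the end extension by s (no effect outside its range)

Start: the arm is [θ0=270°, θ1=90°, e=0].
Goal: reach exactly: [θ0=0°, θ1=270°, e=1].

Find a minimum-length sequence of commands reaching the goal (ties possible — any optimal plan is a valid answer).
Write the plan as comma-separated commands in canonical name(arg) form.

rotate(0, 180), extend(1), rotate(0, -90), rotate(1, 180)

begin: [θ0=270°, θ1=90°, e=0]
1. rotate(0, 180) → [θ0=90°, θ1=90°, e=0]
2. extend(1) → [θ0=90°, θ1=90°, e=1]
3. rotate(0, -90) → [θ0=0°, θ1=90°, e=1]
4. rotate(1, 180) → [θ0=0°, θ1=270°, e=1]
minimal: 4 command(s), checked below 4.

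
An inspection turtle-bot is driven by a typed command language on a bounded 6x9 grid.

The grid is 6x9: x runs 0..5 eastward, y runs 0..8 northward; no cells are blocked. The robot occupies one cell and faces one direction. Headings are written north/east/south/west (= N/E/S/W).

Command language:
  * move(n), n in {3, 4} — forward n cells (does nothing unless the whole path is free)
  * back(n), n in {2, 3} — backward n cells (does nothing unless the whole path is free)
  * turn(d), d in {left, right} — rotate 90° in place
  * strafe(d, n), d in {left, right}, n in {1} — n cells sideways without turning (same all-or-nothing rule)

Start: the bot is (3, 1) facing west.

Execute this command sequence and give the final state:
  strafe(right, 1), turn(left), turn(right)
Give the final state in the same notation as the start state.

start: (3, 1) facing west
t=1 strafe(right, 1) ⇒ (3, 2) facing west
t=2 turn(left) ⇒ (3, 2) facing south
t=3 turn(right) ⇒ (3, 2) facing west

(3, 2) facing west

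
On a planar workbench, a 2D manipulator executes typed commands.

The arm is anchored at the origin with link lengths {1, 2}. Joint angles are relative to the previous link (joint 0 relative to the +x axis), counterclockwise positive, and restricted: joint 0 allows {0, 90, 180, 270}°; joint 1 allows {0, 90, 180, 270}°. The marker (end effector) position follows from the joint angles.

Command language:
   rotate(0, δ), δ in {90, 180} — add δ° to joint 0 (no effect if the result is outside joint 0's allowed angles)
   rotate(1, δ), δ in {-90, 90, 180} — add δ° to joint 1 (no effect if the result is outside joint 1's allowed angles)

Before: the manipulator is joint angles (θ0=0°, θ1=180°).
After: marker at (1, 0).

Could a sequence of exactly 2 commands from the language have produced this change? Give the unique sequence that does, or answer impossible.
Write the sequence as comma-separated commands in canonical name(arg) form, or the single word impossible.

start: joint angles (θ0=0°, θ1=180°)
[1] after rotate(0, 90): joint angles (θ0=90°, θ1=180°)
[2] after rotate(0, 90): joint angles (θ0=180°, θ1=180°)
no rival 2-sequence matches.

rotate(0, 90), rotate(0, 90)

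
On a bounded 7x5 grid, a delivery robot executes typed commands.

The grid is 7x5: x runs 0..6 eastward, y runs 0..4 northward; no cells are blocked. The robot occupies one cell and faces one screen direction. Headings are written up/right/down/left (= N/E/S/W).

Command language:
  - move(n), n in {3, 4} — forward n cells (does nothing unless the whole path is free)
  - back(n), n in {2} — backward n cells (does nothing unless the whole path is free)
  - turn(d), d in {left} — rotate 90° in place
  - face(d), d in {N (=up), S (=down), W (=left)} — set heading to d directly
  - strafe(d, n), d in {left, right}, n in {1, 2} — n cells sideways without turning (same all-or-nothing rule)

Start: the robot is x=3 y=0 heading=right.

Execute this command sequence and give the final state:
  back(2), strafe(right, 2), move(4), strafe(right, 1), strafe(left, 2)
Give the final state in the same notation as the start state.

x=5 y=2 heading=right

t0: x=3 y=0 heading=right
[1] after back(2): x=1 y=0 heading=right
[2] after strafe(right, 2): x=1 y=0 heading=right
[3] after move(4): x=5 y=0 heading=right
[4] after strafe(right, 1): x=5 y=0 heading=right
[5] after strafe(left, 2): x=5 y=2 heading=right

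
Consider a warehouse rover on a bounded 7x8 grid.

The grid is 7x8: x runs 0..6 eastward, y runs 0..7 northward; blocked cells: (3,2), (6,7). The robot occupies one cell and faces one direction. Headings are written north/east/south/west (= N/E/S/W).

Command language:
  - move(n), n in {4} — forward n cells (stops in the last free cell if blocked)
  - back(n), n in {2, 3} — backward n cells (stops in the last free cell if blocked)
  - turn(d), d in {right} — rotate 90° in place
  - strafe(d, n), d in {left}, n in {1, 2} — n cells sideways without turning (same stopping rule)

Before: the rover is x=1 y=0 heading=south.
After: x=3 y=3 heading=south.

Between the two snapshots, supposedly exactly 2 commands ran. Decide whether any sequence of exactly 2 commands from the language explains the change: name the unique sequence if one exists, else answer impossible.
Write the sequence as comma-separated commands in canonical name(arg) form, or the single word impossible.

back(3), strafe(left, 2)

key: running strafe(left, 2) before back(3) would end elsewhere — order is forced
initial: x=1 y=0 heading=south
t=1 back(3) ⇒ x=1 y=3 heading=south
t=2 strafe(left, 2) ⇒ x=3 y=3 heading=south
no rival 2-sequence matches.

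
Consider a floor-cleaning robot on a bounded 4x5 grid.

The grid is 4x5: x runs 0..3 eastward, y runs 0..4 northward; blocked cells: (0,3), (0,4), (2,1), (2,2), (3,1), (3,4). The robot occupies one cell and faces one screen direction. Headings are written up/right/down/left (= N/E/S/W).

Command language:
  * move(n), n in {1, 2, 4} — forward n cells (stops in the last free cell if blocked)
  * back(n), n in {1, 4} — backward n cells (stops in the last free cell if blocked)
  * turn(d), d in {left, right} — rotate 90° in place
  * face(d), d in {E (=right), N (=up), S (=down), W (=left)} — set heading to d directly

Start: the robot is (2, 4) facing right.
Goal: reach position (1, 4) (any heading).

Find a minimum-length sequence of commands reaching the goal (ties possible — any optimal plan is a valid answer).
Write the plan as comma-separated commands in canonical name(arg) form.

back(4)

start: (2, 4) facing right
step 1 (back(4)): (1, 4) facing right
nothing shorter than 1 reaches the goal.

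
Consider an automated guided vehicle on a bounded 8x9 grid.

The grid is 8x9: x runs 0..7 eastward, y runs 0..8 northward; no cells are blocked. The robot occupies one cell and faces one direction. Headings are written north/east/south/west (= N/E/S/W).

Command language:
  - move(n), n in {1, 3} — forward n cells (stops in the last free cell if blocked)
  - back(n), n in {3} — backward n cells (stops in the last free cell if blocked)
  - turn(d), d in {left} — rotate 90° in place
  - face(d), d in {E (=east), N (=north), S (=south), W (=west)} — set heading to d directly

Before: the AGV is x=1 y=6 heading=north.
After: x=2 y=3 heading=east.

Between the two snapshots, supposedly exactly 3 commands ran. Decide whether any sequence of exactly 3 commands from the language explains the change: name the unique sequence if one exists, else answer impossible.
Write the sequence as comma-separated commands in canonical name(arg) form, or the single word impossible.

key: cell and facing (now E) both changed — the 3 commands mix motion and turning
from: x=1 y=6 heading=north
[1] after back(3): x=1 y=3 heading=north
[2] after face(E): x=1 y=3 heading=east
[3] after move(1): x=2 y=3 heading=east
uniquely the one of 512 3-step routes that fits.

back(3), face(E), move(1)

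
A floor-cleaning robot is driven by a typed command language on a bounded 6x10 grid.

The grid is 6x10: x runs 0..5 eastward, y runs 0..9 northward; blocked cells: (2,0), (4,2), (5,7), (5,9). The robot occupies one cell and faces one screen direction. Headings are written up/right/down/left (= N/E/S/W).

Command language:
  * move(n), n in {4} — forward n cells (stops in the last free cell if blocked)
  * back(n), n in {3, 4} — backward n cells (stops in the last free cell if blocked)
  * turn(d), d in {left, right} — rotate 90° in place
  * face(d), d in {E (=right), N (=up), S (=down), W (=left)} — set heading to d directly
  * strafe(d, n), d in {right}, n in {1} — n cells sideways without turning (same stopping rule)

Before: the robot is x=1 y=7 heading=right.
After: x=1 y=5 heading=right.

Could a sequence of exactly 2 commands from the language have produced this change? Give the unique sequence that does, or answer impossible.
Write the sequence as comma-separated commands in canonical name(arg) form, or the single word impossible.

strafe(right, 1), strafe(right, 1)

key: heading stays E — no command in the sequence turns
t0: x=1 y=7 heading=right
1. strafe(right, 1) → x=1 y=6 heading=right
2. strafe(right, 1) → x=1 y=5 heading=right
no rival 2-sequence matches.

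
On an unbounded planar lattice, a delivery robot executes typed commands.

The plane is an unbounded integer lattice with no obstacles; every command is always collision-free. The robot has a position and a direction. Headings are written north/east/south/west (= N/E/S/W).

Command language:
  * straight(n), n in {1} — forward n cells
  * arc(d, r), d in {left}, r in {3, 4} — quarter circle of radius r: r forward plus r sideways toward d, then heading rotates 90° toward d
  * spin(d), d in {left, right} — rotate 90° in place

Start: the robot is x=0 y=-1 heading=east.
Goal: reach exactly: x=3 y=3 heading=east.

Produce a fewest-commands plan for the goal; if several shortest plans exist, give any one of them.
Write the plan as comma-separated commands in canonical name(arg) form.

from: x=0 y=-1 heading=east
[1] after arc(left, 3): x=3 y=2 heading=north
[2] after straight(1): x=3 y=3 heading=north
[3] after spin(right): x=3 y=3 heading=east
shorter routes all fall short; 3 is best.

arc(left, 3), straight(1), spin(right)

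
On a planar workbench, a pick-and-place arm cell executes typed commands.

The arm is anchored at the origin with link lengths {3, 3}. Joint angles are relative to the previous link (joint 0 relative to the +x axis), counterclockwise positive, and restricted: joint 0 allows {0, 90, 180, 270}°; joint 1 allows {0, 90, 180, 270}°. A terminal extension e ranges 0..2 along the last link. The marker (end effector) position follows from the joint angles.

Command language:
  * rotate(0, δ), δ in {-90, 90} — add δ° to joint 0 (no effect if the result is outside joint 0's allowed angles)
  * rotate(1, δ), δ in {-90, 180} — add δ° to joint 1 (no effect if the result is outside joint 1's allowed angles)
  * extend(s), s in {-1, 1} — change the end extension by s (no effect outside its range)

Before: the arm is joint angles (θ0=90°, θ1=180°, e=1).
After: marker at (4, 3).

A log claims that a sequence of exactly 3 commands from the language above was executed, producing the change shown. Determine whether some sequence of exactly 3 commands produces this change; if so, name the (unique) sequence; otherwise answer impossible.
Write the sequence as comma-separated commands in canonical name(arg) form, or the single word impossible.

start: joint angles (θ0=90°, θ1=180°, e=1)
t=1 rotate(1, -90) ⇒ joint angles (θ0=90°, θ1=90°, e=1)
t=2 rotate(1, -90) ⇒ joint angles (θ0=90°, θ1=0°, e=1)
t=3 rotate(1, -90) ⇒ joint angles (θ0=90°, θ1=270°, e=1)
uniquely the one of 216 3-step routes that fits.

rotate(1, -90), rotate(1, -90), rotate(1, -90)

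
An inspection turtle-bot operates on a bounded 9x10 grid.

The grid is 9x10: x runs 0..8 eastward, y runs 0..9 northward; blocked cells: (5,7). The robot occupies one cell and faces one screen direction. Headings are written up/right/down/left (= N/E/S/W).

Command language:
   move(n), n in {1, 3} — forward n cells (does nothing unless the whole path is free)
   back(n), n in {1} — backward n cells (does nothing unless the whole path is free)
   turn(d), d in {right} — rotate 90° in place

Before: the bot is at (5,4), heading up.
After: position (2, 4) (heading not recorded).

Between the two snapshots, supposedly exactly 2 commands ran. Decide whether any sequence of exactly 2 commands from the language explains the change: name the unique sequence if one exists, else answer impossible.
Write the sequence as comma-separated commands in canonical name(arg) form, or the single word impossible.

every 2-command combo misses the target.

impossible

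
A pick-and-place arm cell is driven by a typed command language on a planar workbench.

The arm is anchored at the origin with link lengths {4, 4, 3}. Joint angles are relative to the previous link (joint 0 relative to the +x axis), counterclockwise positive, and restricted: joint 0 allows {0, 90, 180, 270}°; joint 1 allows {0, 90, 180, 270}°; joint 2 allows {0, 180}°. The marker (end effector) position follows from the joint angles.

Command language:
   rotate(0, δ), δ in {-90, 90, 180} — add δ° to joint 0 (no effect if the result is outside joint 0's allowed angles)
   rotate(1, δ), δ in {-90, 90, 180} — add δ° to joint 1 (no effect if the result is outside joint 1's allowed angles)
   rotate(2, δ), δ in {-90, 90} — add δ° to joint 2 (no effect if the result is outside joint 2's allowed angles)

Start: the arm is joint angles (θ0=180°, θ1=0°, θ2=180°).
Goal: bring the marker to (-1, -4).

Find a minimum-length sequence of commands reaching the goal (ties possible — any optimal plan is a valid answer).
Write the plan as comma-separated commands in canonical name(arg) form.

begin: joint angles (θ0=180°, θ1=0°, θ2=180°)
t=1 rotate(0, 90) ⇒ joint angles (θ0=270°, θ1=0°, θ2=180°)
t=2 rotate(1, -90) ⇒ joint angles (θ0=270°, θ1=270°, θ2=180°)
minimal: 2 command(s), checked below 2.

rotate(0, 90), rotate(1, -90)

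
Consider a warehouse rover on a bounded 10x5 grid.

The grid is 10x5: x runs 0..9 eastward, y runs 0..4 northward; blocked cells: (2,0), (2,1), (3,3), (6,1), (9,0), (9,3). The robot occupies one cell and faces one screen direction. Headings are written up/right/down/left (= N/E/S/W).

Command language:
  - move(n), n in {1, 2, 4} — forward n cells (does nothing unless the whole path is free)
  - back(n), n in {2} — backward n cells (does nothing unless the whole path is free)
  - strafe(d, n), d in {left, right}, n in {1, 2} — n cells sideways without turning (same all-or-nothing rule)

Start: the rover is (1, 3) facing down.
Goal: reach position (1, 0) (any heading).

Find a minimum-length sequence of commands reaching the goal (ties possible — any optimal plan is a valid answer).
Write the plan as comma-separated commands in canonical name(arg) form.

begin: (1, 3) facing down
step 1 (move(1)): (1, 2) facing down
step 2 (move(2)): (1, 0) facing down
no 1-step plan works, so 2 is optimal.

move(1), move(2)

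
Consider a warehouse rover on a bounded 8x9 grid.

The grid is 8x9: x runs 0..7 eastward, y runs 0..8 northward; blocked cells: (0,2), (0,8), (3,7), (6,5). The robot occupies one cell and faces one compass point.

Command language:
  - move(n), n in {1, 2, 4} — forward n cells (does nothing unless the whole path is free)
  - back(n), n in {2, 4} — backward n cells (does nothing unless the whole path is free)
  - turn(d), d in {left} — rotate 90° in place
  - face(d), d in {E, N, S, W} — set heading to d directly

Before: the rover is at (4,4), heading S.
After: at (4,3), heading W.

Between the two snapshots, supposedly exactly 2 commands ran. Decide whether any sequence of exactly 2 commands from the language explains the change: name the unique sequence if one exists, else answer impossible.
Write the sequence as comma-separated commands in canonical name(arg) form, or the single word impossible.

move(1), face(W)

key: position moved to (4,3) AND the heading swung to W — translation plus rotation needed
initial: at (4,4), heading S
t=1 move(1) ⇒ at (4,3), heading S
t=2 face(W) ⇒ at (4,3), heading W
all 100 alternatives checked — unique.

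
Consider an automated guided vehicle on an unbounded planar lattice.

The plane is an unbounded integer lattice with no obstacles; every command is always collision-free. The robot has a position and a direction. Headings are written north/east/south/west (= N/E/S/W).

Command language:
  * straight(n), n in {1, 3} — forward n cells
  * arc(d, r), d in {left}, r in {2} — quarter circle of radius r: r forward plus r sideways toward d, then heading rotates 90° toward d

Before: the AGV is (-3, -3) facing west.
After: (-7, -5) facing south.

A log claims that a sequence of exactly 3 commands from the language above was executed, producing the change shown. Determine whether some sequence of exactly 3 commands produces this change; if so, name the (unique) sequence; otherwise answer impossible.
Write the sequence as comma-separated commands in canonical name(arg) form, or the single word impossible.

straight(1), straight(1), arc(left, 2)

key: running arc(left, 2) before straight(1) would end elsewhere — order is forced
start: (-3, -3) facing west
[1] after straight(1): (-4, -3) facing west
[2] after straight(1): (-5, -3) facing west
[3] after arc(left, 2): (-7, -5) facing south
no rival 3-sequence matches.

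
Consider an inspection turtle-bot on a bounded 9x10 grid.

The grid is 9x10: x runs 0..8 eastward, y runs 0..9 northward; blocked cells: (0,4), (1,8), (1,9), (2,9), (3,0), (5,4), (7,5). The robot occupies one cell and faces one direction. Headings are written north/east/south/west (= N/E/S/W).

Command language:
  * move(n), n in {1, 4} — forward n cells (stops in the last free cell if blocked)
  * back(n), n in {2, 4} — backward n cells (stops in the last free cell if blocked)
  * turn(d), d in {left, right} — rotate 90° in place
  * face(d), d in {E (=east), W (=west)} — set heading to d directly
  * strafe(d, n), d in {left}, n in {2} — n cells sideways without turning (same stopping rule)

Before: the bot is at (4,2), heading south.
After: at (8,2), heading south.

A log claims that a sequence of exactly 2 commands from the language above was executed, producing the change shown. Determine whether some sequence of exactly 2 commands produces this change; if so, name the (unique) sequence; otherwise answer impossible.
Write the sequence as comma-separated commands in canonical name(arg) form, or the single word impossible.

strafe(left, 2), strafe(left, 2)

key: still facing S at the end — nothing in the sequence rotates
from: at (4,2), heading south
[1] after strafe(left, 2): at (6,2), heading south
[2] after strafe(left, 2): at (8,2), heading south
no other 2-command option fits: unique.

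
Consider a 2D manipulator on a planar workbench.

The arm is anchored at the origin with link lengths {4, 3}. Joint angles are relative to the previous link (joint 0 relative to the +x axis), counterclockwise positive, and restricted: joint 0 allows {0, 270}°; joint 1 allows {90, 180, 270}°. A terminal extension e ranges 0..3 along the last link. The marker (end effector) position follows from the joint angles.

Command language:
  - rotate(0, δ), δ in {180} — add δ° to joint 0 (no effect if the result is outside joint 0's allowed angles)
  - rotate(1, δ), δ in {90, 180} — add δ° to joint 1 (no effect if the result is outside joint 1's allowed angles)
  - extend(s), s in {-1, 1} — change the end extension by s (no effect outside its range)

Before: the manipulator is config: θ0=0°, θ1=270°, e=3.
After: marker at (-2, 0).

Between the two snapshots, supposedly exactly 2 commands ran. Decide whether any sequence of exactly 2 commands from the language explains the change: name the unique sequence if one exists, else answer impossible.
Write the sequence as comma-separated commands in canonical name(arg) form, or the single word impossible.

key: order matters: swapping rotate(1, 180) and rotate(1, 90) lands elsewhere
initial: config: θ0=0°, θ1=270°, e=3
[1] after rotate(1, 180): config: θ0=0°, θ1=90°, e=3
[2] after rotate(1, 90): config: θ0=0°, θ1=180°, e=3
all 25 alternatives checked — unique.

rotate(1, 180), rotate(1, 90)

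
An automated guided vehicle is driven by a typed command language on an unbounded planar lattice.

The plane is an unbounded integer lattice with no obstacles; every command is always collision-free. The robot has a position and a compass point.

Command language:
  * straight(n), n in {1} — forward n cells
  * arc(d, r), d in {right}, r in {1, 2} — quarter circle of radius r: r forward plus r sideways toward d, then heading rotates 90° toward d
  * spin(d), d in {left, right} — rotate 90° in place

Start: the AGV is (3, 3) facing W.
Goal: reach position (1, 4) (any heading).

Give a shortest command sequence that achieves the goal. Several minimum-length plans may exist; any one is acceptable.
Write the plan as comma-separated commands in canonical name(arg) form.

straight(1), arc(right, 1)

begin: (3, 3) facing W
t=1 straight(1) ⇒ (2, 3) facing W
t=2 arc(right, 1) ⇒ (1, 4) facing N
no 1-step plan works, so 2 is optimal.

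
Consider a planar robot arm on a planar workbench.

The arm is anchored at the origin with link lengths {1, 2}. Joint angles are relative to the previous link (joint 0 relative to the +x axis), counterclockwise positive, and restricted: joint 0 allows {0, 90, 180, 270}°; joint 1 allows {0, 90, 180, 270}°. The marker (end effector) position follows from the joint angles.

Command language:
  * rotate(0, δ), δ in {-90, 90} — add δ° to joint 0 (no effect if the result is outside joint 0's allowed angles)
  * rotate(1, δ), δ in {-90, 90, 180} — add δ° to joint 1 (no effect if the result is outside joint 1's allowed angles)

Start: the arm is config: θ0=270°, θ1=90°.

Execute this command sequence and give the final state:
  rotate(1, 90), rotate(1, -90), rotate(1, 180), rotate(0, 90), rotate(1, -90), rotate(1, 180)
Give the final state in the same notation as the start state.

initial: config: θ0=270°, θ1=90°
[1] after rotate(1, 90): config: θ0=270°, θ1=180°
[2] after rotate(1, -90): config: θ0=270°, θ1=90°
[3] after rotate(1, 180): config: θ0=270°, θ1=270°
[4] after rotate(0, 90): config: θ0=0°, θ1=270°
[5] after rotate(1, -90): config: θ0=0°, θ1=180°
[6] after rotate(1, 180): config: θ0=0°, θ1=0°

config: θ0=0°, θ1=0°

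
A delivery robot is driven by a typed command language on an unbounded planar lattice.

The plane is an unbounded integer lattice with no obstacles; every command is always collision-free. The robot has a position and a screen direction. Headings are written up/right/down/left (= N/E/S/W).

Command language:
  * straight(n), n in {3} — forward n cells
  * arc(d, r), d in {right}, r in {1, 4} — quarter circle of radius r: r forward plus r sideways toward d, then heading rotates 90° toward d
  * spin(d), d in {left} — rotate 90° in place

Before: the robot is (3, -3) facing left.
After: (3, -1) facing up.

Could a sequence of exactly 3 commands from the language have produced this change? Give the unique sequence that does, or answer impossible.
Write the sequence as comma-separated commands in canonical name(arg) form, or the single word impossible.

arc(right, 1), arc(right, 1), spin(left)

key: position moved to (3,-1) AND the heading swung to N — translation plus rotation needed
initial: (3, -3) facing left
step 1 (arc(right, 1)): (2, -2) facing up
step 2 (arc(right, 1)): (3, -1) facing right
step 3 (spin(left)): (3, -1) facing up
uniquely the one of 64 3-step routes that fits.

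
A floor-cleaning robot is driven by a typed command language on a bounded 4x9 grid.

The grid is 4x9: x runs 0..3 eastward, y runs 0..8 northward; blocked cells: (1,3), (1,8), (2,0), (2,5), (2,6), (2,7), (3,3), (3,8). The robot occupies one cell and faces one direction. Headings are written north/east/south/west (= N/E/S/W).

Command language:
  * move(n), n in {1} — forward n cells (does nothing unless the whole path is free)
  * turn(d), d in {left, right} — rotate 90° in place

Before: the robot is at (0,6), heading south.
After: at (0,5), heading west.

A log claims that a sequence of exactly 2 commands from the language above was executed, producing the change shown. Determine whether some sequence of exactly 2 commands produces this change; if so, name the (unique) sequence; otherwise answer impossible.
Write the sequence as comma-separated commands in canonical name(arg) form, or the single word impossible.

move(1), turn(right)

key: order matters: swapping move(1) and turn(right) lands elsewhere
from: at (0,6), heading south
t=1 move(1) ⇒ at (0,5), heading south
t=2 turn(right) ⇒ at (0,5), heading west
no other 2-command option fits: unique.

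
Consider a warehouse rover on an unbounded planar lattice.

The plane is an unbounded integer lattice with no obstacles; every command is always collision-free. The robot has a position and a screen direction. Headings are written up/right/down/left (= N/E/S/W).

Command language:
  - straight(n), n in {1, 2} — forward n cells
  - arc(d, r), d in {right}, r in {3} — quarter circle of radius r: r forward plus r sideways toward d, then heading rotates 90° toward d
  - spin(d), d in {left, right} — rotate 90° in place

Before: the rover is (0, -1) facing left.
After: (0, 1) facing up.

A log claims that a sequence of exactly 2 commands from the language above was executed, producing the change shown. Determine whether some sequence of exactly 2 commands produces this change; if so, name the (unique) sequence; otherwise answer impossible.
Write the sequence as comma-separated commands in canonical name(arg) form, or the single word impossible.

spin(right), straight(2)

key: order matters: swapping spin(right) and straight(2) lands elsewhere
initial: (0, -1) facing left
step 1 (spin(right)): (0, -1) facing up
step 2 (straight(2)): (0, 1) facing up
no other 2-command option fits: unique.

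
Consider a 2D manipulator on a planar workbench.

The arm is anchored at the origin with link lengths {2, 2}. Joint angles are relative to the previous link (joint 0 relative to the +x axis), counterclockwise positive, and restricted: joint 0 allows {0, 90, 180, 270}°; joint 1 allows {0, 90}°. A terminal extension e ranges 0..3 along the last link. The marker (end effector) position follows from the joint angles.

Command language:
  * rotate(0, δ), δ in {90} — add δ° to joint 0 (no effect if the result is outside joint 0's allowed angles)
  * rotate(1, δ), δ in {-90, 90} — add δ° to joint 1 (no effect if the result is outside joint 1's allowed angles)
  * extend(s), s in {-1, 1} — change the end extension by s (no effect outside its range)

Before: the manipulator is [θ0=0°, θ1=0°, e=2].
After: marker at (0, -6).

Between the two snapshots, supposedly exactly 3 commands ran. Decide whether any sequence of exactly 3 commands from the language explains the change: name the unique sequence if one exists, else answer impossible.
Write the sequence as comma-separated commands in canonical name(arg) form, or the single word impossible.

rotate(0, 90), rotate(0, 90), rotate(0, 90)

from: [θ0=0°, θ1=0°, e=2]
[1] after rotate(0, 90): [θ0=90°, θ1=0°, e=2]
[2] after rotate(0, 90): [θ0=180°, θ1=0°, e=2]
[3] after rotate(0, 90): [θ0=270°, θ1=0°, e=2]
uniquely the one of 125 3-step routes that fits.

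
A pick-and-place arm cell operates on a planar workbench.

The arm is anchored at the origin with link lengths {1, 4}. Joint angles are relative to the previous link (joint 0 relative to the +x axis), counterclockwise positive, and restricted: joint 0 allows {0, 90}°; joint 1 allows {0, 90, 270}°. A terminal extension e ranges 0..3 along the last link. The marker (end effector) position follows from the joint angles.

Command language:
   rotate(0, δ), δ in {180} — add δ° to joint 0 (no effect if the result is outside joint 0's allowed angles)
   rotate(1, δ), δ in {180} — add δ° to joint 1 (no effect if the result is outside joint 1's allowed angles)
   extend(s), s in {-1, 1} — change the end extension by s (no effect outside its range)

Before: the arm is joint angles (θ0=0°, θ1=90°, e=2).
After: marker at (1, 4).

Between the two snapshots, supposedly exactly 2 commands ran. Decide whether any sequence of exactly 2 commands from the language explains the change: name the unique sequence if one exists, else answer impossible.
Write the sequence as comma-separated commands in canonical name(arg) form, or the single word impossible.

extend(-1), extend(-1)

t0: joint angles (θ0=0°, θ1=90°, e=2)
t=1 extend(-1) ⇒ joint angles (θ0=0°, θ1=90°, e=1)
t=2 extend(-1) ⇒ joint angles (θ0=0°, θ1=90°, e=0)
no other 2-command option fits: unique.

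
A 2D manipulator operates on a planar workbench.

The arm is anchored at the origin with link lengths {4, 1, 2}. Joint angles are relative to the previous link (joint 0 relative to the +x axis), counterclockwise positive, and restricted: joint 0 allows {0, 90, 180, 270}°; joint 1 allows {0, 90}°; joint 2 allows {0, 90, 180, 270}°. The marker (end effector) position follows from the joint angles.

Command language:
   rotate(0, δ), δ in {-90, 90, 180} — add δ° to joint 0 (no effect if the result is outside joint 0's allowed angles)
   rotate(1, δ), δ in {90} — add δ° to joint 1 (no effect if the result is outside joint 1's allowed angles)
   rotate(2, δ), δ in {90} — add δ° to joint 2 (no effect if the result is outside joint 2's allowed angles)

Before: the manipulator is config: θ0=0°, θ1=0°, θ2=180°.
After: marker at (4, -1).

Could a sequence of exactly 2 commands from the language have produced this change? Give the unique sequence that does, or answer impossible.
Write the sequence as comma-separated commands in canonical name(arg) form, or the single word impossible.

initial: config: θ0=0°, θ1=0°, θ2=180°
1. rotate(1, 90) → config: θ0=0°, θ1=90°, θ2=180°
2. rotate(1, 90) → config: θ0=0°, θ1=90°, θ2=180°
uniquely the one of 25 2-step routes that fits.

rotate(1, 90), rotate(1, 90)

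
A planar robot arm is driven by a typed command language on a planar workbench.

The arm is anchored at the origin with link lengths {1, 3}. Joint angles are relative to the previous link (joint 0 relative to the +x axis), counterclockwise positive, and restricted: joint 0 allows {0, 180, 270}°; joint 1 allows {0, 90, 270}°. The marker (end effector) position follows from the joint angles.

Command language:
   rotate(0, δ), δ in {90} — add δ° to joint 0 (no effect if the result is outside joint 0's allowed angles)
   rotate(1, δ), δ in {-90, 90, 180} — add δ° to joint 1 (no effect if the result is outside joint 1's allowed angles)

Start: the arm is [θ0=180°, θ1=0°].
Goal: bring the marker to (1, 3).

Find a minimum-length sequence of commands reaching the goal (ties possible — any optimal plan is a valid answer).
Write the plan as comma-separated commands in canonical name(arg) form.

rotate(1, 90), rotate(0, 90), rotate(0, 90)

t0: [θ0=180°, θ1=0°]
t=1 rotate(1, 90) ⇒ [θ0=180°, θ1=90°]
t=2 rotate(0, 90) ⇒ [θ0=270°, θ1=90°]
t=3 rotate(0, 90) ⇒ [θ0=0°, θ1=90°]
no 2-step plan works, so 3 is optimal.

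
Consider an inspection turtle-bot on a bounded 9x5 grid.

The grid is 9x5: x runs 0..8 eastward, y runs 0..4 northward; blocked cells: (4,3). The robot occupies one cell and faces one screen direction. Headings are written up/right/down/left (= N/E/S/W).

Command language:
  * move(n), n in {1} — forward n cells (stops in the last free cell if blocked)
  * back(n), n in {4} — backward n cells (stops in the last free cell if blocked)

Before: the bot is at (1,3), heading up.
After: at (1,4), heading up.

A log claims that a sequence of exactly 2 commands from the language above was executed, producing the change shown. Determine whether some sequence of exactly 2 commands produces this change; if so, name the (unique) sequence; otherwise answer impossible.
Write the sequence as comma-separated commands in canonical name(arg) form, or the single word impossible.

key: still facing N at the end — nothing in the sequence rotates
from: at (1,3), heading up
step 1 (move(1)): at (1,4), heading up
step 2 (move(1)): at (1,4), heading up
all 4 alternatives checked — unique.

move(1), move(1)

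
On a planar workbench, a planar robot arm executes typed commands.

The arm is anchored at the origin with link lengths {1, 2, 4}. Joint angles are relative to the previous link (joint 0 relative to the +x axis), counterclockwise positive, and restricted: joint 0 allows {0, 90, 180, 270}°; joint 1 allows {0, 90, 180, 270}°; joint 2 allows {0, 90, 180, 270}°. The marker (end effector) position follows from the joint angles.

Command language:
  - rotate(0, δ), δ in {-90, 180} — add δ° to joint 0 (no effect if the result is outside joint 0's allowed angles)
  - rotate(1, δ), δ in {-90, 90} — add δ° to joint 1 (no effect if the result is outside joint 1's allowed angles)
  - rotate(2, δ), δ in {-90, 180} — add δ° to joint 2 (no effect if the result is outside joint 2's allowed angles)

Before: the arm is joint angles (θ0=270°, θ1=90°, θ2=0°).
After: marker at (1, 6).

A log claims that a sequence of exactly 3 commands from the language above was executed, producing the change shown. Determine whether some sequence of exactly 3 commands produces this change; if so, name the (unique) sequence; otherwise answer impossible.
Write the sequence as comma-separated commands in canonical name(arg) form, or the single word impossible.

t0: joint angles (θ0=270°, θ1=90°, θ2=0°)
t=1 rotate(0, -90) ⇒ joint angles (θ0=180°, θ1=90°, θ2=0°)
t=2 rotate(0, -90) ⇒ joint angles (θ0=90°, θ1=90°, θ2=0°)
t=3 rotate(0, -90) ⇒ joint angles (θ0=0°, θ1=90°, θ2=0°)
no rival 3-sequence matches.

rotate(0, -90), rotate(0, -90), rotate(0, -90)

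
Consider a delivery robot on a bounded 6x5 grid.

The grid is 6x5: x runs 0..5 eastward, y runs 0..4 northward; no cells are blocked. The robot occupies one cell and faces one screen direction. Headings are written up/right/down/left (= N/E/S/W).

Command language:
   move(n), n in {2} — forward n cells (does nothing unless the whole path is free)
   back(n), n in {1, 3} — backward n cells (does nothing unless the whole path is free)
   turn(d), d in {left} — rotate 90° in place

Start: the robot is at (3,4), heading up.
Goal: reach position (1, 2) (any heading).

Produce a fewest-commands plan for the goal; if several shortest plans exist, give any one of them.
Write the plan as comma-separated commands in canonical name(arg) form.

turn(left), move(2), turn(left), move(2)

t0: at (3,4), heading up
[1] after turn(left): at (3,4), heading left
[2] after move(2): at (1,4), heading left
[3] after turn(left): at (1,4), heading down
[4] after move(2): at (1,2), heading down
minimal: 4 command(s), checked below 4.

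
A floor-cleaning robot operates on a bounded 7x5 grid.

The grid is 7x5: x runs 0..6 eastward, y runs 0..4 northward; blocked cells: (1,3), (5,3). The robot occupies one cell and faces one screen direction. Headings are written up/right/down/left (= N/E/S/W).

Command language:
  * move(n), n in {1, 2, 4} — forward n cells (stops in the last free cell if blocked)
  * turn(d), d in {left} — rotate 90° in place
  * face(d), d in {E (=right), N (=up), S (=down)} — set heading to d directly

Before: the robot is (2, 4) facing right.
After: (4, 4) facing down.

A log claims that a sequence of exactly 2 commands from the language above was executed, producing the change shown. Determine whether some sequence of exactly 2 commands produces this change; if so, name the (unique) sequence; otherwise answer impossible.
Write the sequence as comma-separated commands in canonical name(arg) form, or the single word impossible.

move(2), face(S)

key: cell and facing (now S) both changed — the 2 commands mix motion and turning
from: (2, 4) facing right
1. move(2) → (4, 4) facing right
2. face(S) → (4, 4) facing down
uniquely the one of 49 2-step routes that fits.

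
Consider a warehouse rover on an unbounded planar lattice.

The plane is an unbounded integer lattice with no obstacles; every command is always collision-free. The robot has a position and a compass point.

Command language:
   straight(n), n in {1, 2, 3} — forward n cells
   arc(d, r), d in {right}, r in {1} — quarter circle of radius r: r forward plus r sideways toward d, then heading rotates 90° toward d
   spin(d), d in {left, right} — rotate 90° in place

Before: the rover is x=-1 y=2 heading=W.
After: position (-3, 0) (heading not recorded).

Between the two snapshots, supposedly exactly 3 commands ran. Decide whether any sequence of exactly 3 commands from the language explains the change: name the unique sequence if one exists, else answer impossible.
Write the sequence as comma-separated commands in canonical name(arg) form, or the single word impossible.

from: x=-1 y=2 heading=W
1. straight(2) → x=-3 y=2 heading=W
2. spin(left) → x=-3 y=2 heading=S
3. straight(2) → x=-3 y=0 heading=S
no rival 3-sequence matches.

straight(2), spin(left), straight(2)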